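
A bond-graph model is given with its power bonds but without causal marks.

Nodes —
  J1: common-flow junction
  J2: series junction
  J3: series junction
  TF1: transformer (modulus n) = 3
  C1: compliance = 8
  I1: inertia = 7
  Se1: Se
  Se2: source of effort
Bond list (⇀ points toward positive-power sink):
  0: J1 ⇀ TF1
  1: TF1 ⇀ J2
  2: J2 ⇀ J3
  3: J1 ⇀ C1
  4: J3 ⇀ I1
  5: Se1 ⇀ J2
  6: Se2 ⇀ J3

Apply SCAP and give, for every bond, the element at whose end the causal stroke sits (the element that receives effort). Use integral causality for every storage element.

b0 →TF1
b1 →J2
b2 →J3
b3 →J1
b4 →I1
b5 →J2
b6 →J3

β5 stroke at J2  (source Se1 imposes e)
β6 stroke at J3  (source Se2 imposes e)
β3 stroke at J1  (C1 integral (e out))
β0 stroke at TF1  (J1 needs exactly one f-in)
β1 stroke at J2  (through TF1, causality passes straight; one stroke at TF1)
β2 stroke at J3  (only one flow-in slot at J2)
β4 stroke at I1  (closing 1-jn rule on J3)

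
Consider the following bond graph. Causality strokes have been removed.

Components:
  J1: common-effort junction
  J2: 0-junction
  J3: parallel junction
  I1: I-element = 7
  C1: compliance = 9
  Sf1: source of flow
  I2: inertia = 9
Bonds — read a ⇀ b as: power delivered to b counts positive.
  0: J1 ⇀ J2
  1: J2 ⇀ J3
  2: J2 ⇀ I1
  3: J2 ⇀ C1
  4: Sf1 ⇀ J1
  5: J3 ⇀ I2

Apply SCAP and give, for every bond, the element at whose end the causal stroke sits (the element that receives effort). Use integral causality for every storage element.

β0 stroke→J1
β1 stroke→J3
β2 stroke→I1
β3 stroke→J2
β4 stroke→Sf1
β5 stroke→I2

bond 4 →Sf1  (source Sf1 imposes f)
bond 0 →J1  (J1 needs exactly one e-in)
bond 2 →I1  (I1 integral (f out))
bond 3 →J2  (prefer integral on C1)
bond 1 →J3  (J2: bond 3 brought effort, rest push out)
bond 5 →I2  (J3: bond 1 brought effort, rest push out)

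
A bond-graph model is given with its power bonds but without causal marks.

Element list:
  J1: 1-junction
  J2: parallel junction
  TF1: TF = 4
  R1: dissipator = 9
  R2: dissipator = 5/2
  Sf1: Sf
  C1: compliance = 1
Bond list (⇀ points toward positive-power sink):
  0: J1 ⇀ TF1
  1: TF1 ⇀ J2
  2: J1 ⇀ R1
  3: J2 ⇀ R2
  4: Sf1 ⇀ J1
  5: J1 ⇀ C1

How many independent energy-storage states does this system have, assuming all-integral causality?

1  (C1 all integral)

b4 stroke→Sf1  (Sf1 (Sf) sets flow on bond)
b0 stroke→J1  (J1: bond 4 brought flow, rest push out)
b2 stroke→J1  (1-jn J1 has f-setter on 4)
b5 stroke→J1  (common-f at J1 fixed by 4)
b1 stroke→TF1  (TF TF1: opposite of bond 0)
b3 stroke→J2  (J2 needs exactly one e-in)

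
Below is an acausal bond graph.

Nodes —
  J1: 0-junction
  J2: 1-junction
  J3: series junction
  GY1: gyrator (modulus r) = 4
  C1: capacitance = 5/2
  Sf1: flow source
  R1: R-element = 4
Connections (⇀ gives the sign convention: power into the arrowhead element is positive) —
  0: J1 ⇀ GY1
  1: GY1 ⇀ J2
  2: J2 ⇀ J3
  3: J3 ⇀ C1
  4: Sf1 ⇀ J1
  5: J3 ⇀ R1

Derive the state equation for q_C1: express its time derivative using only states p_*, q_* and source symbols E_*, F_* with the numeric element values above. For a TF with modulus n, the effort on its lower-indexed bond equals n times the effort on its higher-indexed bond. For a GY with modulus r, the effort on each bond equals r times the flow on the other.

dq_C1/dt = F_Sf1 - q_C1/10

b4 |Sf1  (Sf1 fixes flow; stroke at Sf1)
b0 |J1  (J1: last free bond brings effort in)
b1 |J2  (GY GY1: same side as bond 0)
b2 |J3  (closing 1-jn rule on J2)
b3 |J3  (C1 integral (e out))
b5 |R1  (J3: last free bond brings flow in)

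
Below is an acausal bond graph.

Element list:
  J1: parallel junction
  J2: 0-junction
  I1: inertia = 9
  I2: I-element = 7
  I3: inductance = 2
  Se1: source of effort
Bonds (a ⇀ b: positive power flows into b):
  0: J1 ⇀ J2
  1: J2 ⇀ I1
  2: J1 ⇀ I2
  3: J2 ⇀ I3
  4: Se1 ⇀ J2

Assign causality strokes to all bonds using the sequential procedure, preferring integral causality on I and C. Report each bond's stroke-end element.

#0 stroke→J1
#1 stroke→I1
#2 stroke→I2
#3 stroke→I3
#4 stroke→J2

b4 →J2  (Se1 (Se) sets effort on bond)
b0 →J1  (J2 effort already set via bond 4)
b1 →I1  (0-jn J2 has e-setter on 4)
b3 →I3  (common-e at J2 fixed by 4)
b2 →I2  (J1: bond 0 brought effort, rest push out)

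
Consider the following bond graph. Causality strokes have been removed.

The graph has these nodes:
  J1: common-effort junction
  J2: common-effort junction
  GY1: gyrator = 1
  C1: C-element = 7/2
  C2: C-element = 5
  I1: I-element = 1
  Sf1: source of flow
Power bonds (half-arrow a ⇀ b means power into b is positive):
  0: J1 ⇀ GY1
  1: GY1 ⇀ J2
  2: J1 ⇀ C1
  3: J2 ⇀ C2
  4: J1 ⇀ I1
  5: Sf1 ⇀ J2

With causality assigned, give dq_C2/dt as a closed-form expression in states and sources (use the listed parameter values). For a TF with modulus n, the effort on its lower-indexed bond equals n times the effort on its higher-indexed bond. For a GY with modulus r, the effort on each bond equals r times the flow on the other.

β5 |Sf1  (source Sf1 imposes f)
β2 |J1  (prefer integral on C1)
β0 |GY1  (J1: bond 2 brought effort, rest push out)
β4 |I1  (J1 effort already set via bond 2)
β1 |GY1  (GY GY1: same side as bond 0)
β3 |J2  (closing 0-jn rule on J2)

dq_C2/dt = F_Sf1 + 2*q_C1/7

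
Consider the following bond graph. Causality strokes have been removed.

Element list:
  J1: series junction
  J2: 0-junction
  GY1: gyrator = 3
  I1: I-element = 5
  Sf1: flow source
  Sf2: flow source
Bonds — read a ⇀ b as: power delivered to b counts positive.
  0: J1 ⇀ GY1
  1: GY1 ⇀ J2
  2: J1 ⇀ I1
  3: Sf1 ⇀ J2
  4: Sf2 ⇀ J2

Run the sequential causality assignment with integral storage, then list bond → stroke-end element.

bond 3 →Sf1  (Sf1: flow source, stroke at near end)
bond 4 →Sf2  (Sf2 (Sf) sets flow on bond)
bond 1 →J2  (closing 0-jn rule on J2)
bond 0 →J1  (through GY1, causality inverts; strokes same side of GY1)
bond 2 →I1  (closing 1-jn rule on J1)

β0 |J1
β1 |J2
β2 |I1
β3 |Sf1
β4 |Sf2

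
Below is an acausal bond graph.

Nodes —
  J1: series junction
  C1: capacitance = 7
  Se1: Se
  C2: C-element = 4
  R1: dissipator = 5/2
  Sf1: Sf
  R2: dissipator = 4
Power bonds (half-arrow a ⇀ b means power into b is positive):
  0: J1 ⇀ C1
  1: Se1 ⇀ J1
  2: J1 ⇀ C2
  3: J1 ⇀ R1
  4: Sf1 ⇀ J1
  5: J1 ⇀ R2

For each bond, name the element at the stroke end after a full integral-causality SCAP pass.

b0 stroke→J1
b1 stroke→J1
b2 stroke→J1
b3 stroke→J1
b4 stroke→Sf1
b5 stroke→J1

bond 1 →J1  (Se1 fixes effort; stroke away)
bond 4 →Sf1  (source Sf1 imposes f)
bond 0 →J1  (common-f at J1 fixed by 4)
bond 2 →J1  (J1 flow already set via bond 4)
bond 3 →J1  (J1 flow already set via bond 4)
bond 5 →J1  (J1 flow already set via bond 4)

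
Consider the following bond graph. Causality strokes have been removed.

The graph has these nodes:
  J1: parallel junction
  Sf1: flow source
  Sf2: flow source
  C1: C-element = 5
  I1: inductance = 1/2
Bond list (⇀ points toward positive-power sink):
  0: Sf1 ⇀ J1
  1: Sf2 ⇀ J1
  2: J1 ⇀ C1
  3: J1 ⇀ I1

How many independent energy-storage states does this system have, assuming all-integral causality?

#0 stroke→Sf1  (source Sf1 imposes f)
#1 stroke→Sf2  (Sf2: flow source, stroke at near end)
#2 stroke→J1  (C1 outputs effort q/C1)
#3 stroke→I1  (common-e at J1 fixed by 2)

2  (C1, I1 all integral)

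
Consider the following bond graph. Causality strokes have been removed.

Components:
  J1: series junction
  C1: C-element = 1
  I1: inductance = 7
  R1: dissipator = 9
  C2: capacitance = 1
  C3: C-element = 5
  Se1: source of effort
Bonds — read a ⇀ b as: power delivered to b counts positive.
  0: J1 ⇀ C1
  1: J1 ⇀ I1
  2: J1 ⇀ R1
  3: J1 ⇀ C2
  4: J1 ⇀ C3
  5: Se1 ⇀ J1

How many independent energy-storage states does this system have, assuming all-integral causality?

b5 |J1  (Se1 fixes effort; stroke away)
b0 |J1  (C1: C, integral causality)
b1 |I1  (prefer integral on I1)
b2 |J1  (common-f at J1 fixed by 1)
b3 |J1  (1-jn J1 has f-setter on 1)
b4 |J1  (common-f at J1 fixed by 1)

4  (C1, C2, C3, I1 all integral)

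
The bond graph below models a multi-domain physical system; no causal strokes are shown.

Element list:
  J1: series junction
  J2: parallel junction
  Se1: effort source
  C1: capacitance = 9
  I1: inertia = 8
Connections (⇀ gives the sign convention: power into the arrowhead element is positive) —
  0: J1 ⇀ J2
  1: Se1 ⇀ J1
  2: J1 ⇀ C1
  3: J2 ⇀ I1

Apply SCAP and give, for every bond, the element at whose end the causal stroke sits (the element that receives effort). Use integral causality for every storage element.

b1 stroke at J1  (source Se1 imposes e)
b2 stroke at J1  (C1 integral (e out))
b0 stroke at J2  (J1: last free bond brings flow in)
b3 stroke at I1  (J2: bond 0 brought effort, rest push out)

β0 |J2
β1 |J1
β2 |J1
β3 |I1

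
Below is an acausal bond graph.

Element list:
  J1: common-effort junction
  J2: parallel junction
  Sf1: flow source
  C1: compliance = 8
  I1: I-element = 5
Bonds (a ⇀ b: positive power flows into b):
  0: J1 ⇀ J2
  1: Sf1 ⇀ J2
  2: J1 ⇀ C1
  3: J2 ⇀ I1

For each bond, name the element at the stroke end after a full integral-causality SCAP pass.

β0 |J2
β1 |Sf1
β2 |J1
β3 |I1

bond 1 stroke at Sf1  (source Sf1 imposes f)
bond 2 stroke at J1  (prefer integral on C1)
bond 0 stroke at J2  (common-e at J1 fixed by 2)
bond 3 stroke at I1  (J2 effort already set via bond 0)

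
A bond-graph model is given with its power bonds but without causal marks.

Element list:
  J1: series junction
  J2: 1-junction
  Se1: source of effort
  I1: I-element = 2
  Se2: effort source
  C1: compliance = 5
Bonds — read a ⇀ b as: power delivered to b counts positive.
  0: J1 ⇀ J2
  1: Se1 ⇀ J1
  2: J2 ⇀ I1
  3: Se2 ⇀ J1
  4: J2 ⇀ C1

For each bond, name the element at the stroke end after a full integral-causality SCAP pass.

bond 0 stroke at J2
bond 1 stroke at J1
bond 2 stroke at I1
bond 3 stroke at J1
bond 4 stroke at J2

β1 →J1  (Se1: effort source, stroke at far end)
β3 →J1  (Se2: effort source, stroke at far end)
β0 →J2  (closing 1-jn rule on J1)
β2 →I1  (I1 outputs flow p/I1)
β4 →J2  (J2 flow already set via bond 2)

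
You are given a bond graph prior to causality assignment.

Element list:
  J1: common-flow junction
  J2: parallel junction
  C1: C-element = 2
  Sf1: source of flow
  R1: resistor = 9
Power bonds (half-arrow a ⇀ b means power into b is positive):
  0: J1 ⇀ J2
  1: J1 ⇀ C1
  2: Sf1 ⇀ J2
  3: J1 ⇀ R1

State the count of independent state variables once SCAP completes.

#2 stroke→Sf1  (source Sf1 imposes f)
#0 stroke→J2  (closing 0-jn rule on J2)
#1 stroke→J1  (common-f at J1 fixed by 0)
#3 stroke→J1  (common-f at J1 fixed by 0)

1  (C1 all integral)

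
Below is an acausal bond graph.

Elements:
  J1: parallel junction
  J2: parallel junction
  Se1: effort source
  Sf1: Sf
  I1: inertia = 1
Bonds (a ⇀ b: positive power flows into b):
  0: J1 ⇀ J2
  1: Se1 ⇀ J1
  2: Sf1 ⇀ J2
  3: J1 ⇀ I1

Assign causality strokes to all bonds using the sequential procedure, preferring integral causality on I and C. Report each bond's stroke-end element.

β0 |J2
β1 |J1
β2 |Sf1
β3 |I1

β1 →J1  (Se1 fixes effort; stroke away)
β2 →Sf1  (Sf1 (Sf) sets flow on bond)
β0 →J2  (J1 effort already set via bond 1)
β3 →I1  (common-e at J1 fixed by 1)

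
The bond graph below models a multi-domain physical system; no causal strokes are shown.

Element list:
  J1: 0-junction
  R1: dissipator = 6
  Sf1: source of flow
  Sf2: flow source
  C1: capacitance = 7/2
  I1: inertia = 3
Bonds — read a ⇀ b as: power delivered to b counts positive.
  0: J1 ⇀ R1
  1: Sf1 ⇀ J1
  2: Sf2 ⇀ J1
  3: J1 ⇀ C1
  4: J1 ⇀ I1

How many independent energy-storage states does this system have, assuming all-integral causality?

b1 |Sf1  (Sf1 (Sf) sets flow on bond)
b2 |Sf2  (source Sf2 imposes f)
b3 |J1  (prefer integral on C1)
b0 |R1  (0-jn J1 has e-setter on 3)
b4 |I1  (J1 effort already set via bond 3)

2  (C1, I1 all integral)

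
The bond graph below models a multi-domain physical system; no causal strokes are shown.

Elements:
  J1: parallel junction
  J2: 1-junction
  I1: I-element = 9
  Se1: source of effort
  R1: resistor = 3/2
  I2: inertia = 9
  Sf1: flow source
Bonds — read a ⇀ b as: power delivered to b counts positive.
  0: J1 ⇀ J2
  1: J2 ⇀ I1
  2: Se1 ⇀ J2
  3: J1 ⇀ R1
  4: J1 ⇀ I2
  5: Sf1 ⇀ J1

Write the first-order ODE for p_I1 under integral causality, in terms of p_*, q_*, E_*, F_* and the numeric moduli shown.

dp_I1/dt = E_Se1 + 3*F_Sf1/2 - p_I1/6 - p_I2/6

b2 |J2  (Se1: effort source, stroke at far end)
b5 |Sf1  (Sf1: flow source, stroke at near end)
b1 |I1  (I1 integral (f out))
b0 |J2  (1-jn J2 has f-setter on 1)
b4 |I2  (I2: I, integral causality)
b3 |J1  (J1 needs exactly one e-in)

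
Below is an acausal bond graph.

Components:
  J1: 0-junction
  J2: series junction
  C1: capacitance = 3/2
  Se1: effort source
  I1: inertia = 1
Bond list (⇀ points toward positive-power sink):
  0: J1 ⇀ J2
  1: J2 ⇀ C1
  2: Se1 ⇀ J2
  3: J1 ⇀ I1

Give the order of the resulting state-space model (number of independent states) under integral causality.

bond 2 |J2  (Se1 fixes effort; stroke away)
bond 1 |J2  (C1: C, integral causality)
bond 0 |J1  (only one flow-in slot at J2)
bond 3 |I1  (J1 effort already set via bond 0)

2  (C1, I1 all integral)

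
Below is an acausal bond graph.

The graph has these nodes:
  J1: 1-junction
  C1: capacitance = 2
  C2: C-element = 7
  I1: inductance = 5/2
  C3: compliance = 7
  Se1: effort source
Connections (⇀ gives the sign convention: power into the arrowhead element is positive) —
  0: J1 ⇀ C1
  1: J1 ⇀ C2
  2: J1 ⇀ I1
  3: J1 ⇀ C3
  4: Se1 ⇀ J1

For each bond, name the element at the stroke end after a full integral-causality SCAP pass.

#4 →J1  (source Se1 imposes e)
#0 →J1  (C1 integral (e out))
#1 →J1  (C2: C, integral causality)
#2 →I1  (I1 integral (f out))
#3 →J1  (J1 flow already set via bond 2)

β0 stroke at J1
β1 stroke at J1
β2 stroke at I1
β3 stroke at J1
β4 stroke at J1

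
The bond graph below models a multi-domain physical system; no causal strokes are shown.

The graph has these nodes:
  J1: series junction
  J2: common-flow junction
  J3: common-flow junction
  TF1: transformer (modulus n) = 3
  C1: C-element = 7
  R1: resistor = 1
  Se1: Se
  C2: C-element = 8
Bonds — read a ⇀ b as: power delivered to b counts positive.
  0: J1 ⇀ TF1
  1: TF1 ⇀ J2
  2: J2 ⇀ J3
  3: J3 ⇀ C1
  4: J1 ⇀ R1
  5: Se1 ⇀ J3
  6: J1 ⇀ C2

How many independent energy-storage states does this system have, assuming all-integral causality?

bond 5 stroke at J3  (Se1 fixes effort; stroke away)
bond 3 stroke at J3  (C1 integral (e out))
bond 2 stroke at J2  (closing 1-jn rule on J3)
bond 1 stroke at TF1  (J2: last free bond brings flow in)
bond 0 stroke at J1  (through TF1, causality passes straight; one stroke at TF1)
bond 6 stroke at J1  (prefer integral on C2)
bond 4 stroke at R1  (J1: last free bond brings flow in)

2  (C1, C2 all integral)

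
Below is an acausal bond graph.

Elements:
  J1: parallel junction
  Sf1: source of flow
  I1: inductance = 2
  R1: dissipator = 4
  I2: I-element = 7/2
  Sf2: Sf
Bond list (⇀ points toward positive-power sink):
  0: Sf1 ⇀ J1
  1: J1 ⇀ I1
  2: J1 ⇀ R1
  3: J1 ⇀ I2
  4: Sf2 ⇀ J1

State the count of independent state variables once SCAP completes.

b0 stroke→Sf1  (Sf1 fixes flow; stroke at Sf1)
b4 stroke→Sf2  (source Sf2 imposes f)
b1 stroke→I1  (prefer integral on I1)
b3 stroke→I2  (I2: I, integral causality)
b2 stroke→J1  (closing 0-jn rule on J1)

2  (I1, I2 all integral)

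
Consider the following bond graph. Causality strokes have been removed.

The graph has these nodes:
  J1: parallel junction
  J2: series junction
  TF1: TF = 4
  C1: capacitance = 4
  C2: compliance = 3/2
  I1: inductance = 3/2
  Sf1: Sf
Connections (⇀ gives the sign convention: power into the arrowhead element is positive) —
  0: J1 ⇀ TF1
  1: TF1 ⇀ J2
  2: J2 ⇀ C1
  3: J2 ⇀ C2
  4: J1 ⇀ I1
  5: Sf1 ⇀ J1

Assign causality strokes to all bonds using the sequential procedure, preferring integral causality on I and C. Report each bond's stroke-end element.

b5 →Sf1  (Sf1 (Sf) sets flow on bond)
b2 →J2  (C1 integral (e out))
b3 →J2  (C2: C, integral causality)
b1 →TF1  (J2: last free bond brings flow in)
b0 →J1  (through TF1, causality passes straight; one stroke at TF1)
b4 →I1  (0-jn J1 has e-setter on 0)

b0 stroke at J1
b1 stroke at TF1
b2 stroke at J2
b3 stroke at J2
b4 stroke at I1
b5 stroke at Sf1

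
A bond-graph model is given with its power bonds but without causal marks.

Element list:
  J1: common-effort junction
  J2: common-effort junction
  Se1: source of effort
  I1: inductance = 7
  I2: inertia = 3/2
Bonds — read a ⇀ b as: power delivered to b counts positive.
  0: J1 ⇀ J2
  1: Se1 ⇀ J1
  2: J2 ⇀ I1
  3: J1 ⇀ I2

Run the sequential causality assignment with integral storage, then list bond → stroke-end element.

b0 stroke at J2
b1 stroke at J1
b2 stroke at I1
b3 stroke at I2

bond 1 |J1  (source Se1 imposes e)
bond 0 |J2  (0-jn J1 has e-setter on 1)
bond 3 |I2  (J1: bond 1 brought effort, rest push out)
bond 2 |I1  (J2 effort already set via bond 0)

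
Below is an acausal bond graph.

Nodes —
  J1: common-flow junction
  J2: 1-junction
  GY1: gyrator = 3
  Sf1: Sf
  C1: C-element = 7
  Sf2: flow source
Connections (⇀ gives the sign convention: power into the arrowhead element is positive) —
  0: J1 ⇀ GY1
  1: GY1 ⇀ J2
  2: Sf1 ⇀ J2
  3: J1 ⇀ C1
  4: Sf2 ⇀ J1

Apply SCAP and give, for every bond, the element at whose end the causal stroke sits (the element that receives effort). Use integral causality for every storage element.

#0 stroke at J1
#1 stroke at J2
#2 stroke at Sf1
#3 stroke at J1
#4 stroke at Sf2

bond 2 stroke at Sf1  (Sf1 fixes flow; stroke at Sf1)
bond 4 stroke at Sf2  (Sf2: flow source, stroke at near end)
bond 0 stroke at J1  (J1 flow already set via bond 4)
bond 3 stroke at J1  (1-jn J1 has f-setter on 4)
bond 1 stroke at J2  (1-jn J2 has f-setter on 2)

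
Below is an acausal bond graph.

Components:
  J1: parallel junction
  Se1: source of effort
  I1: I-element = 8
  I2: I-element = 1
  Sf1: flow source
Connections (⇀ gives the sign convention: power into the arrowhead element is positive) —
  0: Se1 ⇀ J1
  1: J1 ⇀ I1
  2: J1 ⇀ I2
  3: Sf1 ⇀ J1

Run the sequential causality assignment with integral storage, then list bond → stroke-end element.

#0 →J1  (Se1 (Se) sets effort on bond)
#3 →Sf1  (Sf1 (Sf) sets flow on bond)
#1 →I1  (0-jn J1 has e-setter on 0)
#2 →I2  (0-jn J1 has e-setter on 0)

β0 stroke at J1
β1 stroke at I1
β2 stroke at I2
β3 stroke at Sf1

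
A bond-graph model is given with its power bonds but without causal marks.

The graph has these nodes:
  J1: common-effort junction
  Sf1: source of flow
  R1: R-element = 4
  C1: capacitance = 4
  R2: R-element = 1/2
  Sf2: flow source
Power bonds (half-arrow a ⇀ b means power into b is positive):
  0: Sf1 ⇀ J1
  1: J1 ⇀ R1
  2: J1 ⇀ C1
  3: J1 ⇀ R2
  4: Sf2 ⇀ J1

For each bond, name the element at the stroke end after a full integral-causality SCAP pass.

#0 →Sf1
#1 →R1
#2 →J1
#3 →R2
#4 →Sf2

bond 0 stroke at Sf1  (Sf1 (Sf) sets flow on bond)
bond 4 stroke at Sf2  (Sf2: flow source, stroke at near end)
bond 2 stroke at J1  (C1 integral (e out))
bond 1 stroke at R1  (J1: bond 2 brought effort, rest push out)
bond 3 stroke at R2  (0-jn J1 has e-setter on 2)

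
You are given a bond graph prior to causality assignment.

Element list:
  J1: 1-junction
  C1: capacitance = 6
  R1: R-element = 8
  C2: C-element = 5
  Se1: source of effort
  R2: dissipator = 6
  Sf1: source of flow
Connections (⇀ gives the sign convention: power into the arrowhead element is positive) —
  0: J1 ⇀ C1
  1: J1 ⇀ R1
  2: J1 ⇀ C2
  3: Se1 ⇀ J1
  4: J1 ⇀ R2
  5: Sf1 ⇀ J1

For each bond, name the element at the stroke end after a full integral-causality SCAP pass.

#3 stroke→J1  (Se1 (Se) sets effort on bond)
#5 stroke→Sf1  (Sf1: flow source, stroke at near end)
#0 stroke→J1  (J1: bond 5 brought flow, rest push out)
#1 stroke→J1  (1-jn J1 has f-setter on 5)
#2 stroke→J1  (J1: bond 5 brought flow, rest push out)
#4 stroke→J1  (J1 flow already set via bond 5)

b0 stroke→J1
b1 stroke→J1
b2 stroke→J1
b3 stroke→J1
b4 stroke→J1
b5 stroke→Sf1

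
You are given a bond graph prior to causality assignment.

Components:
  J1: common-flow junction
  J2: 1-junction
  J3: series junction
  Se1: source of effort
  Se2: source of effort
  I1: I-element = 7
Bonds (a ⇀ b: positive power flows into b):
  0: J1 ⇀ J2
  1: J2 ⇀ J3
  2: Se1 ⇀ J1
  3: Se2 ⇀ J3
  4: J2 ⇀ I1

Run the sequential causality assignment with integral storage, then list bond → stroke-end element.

#2 stroke at J1  (Se1: effort source, stroke at far end)
#3 stroke at J3  (source Se2 imposes e)
#0 stroke at J2  (only one flow-in slot at J1)
#1 stroke at J2  (closing 1-jn rule on J3)
#4 stroke at I1  (J2 needs exactly one f-in)

#0 |J2
#1 |J2
#2 |J1
#3 |J3
#4 |I1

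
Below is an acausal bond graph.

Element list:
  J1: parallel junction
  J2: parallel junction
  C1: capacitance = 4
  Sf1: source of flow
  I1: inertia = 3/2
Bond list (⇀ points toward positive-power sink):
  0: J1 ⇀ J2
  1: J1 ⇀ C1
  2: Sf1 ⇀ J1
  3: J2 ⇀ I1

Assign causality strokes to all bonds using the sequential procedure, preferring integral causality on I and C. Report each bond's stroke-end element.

b2 |Sf1  (Sf1 (Sf) sets flow on bond)
b1 |J1  (C1: C, integral causality)
b0 |J2  (J1 effort already set via bond 1)
b3 |I1  (J2: bond 0 brought effort, rest push out)

β0 stroke at J2
β1 stroke at J1
β2 stroke at Sf1
β3 stroke at I1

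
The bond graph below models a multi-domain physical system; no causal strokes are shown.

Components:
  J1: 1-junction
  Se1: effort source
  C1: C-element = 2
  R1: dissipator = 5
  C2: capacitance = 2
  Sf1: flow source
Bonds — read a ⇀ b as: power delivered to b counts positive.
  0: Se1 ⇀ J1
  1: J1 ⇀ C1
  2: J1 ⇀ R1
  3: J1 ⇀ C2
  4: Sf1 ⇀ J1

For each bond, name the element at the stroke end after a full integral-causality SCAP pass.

β0 stroke at J1  (Se1 fixes effort; stroke away)
β4 stroke at Sf1  (Sf1 fixes flow; stroke at Sf1)
β1 stroke at J1  (J1 flow already set via bond 4)
β2 stroke at J1  (common-f at J1 fixed by 4)
β3 stroke at J1  (J1: bond 4 brought flow, rest push out)

bond 0 stroke at J1
bond 1 stroke at J1
bond 2 stroke at J1
bond 3 stroke at J1
bond 4 stroke at Sf1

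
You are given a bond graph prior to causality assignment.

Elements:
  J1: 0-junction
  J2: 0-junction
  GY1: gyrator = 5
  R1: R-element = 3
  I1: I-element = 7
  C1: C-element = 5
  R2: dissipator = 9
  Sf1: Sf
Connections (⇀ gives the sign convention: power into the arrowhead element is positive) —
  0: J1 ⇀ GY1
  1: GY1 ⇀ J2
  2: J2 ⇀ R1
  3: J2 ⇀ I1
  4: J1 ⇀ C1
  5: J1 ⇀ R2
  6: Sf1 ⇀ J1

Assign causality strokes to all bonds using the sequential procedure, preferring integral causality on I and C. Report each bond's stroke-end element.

β0 |GY1
β1 |GY1
β2 |J2
β3 |I1
β4 |J1
β5 |R2
β6 |Sf1

β6 →Sf1  (source Sf1 imposes f)
β3 →I1  (I1: I, integral causality)
β4 →J1  (C1: C, integral causality)
β0 →GY1  (0-jn J1 has e-setter on 4)
β5 →R2  (common-e at J1 fixed by 4)
β1 →GY1  (through GY1, causality inverts; strokes same side of GY1)
β2 →J2  (J2 needs exactly one e-in)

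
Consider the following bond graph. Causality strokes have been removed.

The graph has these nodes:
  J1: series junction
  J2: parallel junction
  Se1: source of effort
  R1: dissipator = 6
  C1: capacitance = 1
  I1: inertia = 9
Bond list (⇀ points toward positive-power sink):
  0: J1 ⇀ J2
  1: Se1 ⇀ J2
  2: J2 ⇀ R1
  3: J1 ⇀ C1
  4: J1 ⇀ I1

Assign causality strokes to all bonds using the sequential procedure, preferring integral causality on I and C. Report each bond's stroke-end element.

#0 →J1
#1 →J2
#2 →R1
#3 →J1
#4 →I1

bond 1 |J2  (source Se1 imposes e)
bond 0 |J1  (0-jn J2 has e-setter on 1)
bond 2 |R1  (J2 effort already set via bond 1)
bond 3 |J1  (C1 integral (e out))
bond 4 |I1  (closing 1-jn rule on J1)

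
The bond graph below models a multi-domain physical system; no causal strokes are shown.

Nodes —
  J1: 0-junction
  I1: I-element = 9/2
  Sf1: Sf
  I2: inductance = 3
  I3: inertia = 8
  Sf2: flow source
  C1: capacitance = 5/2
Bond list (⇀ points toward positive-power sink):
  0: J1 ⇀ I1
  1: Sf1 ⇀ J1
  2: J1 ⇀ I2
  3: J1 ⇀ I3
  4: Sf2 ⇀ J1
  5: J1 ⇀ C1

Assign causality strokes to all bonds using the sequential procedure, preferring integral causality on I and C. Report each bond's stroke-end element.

#1 stroke→Sf1  (Sf1 (Sf) sets flow on bond)
#4 stroke→Sf2  (source Sf2 imposes f)
#0 stroke→I1  (prefer integral on I1)
#2 stroke→I2  (I2 integral (f out))
#3 stroke→I3  (I3: I, integral causality)
#5 stroke→J1  (only one effort-in slot at J1)

β0 stroke→I1
β1 stroke→Sf1
β2 stroke→I2
β3 stroke→I3
β4 stroke→Sf2
β5 stroke→J1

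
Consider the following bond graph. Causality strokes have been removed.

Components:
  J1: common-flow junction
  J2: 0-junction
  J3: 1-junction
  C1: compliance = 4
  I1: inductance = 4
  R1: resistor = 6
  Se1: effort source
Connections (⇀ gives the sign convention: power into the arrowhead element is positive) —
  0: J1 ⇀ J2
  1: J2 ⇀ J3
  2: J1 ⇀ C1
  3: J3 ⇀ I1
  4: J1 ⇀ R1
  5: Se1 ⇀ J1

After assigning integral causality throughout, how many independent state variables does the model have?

β5 stroke at J1  (Se1 (Se) sets effort on bond)
β2 stroke at J1  (prefer integral on C1)
β3 stroke at I1  (I1 integral (f out))
β1 stroke at J3  (J3: bond 3 brought flow, rest push out)
β0 stroke at J2  (closing 0-jn rule on J2)
β4 stroke at J1  (J1 flow already set via bond 0)

2  (C1, I1 all integral)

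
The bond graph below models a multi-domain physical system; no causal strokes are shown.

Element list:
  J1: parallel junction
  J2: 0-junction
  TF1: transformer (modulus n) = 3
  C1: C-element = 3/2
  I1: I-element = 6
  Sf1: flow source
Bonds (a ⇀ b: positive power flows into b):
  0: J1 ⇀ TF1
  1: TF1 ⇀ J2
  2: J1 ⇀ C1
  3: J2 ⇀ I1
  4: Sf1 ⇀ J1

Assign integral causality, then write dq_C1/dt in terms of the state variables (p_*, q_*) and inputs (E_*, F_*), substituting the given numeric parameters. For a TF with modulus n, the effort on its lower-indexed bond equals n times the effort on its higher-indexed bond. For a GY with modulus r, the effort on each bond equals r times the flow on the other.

b4 stroke at Sf1  (source Sf1 imposes f)
b2 stroke at J1  (C1 integral (e out))
b0 stroke at TF1  (common-e at J1 fixed by 2)
b1 stroke at J2  (TF1 one-in-one-out from 0)
b3 stroke at I1  (J2: bond 1 brought effort, rest push out)

dq_C1/dt = F_Sf1 - p_I1/18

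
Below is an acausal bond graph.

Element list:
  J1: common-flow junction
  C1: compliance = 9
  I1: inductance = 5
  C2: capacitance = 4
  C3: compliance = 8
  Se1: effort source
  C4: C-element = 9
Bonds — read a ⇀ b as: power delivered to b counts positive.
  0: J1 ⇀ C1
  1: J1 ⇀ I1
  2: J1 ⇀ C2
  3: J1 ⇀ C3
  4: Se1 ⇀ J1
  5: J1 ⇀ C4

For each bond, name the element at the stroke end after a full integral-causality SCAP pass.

bond 4 stroke→J1  (Se1 (Se) sets effort on bond)
bond 0 stroke→J1  (C1: C, integral causality)
bond 1 stroke→I1  (I1 integral (f out))
bond 2 stroke→J1  (1-jn J1 has f-setter on 1)
bond 3 stroke→J1  (J1 flow already set via bond 1)
bond 5 stroke→J1  (J1 flow already set via bond 1)

#0 stroke at J1
#1 stroke at I1
#2 stroke at J1
#3 stroke at J1
#4 stroke at J1
#5 stroke at J1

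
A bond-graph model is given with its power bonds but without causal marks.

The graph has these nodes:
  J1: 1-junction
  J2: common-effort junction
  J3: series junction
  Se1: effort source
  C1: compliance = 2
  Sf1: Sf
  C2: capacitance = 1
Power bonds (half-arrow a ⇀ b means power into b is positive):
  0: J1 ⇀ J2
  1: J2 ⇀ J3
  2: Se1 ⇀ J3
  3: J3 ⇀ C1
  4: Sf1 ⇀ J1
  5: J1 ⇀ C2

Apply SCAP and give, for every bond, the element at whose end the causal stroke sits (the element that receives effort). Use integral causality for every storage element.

bond 0 stroke→J1
bond 1 stroke→J2
bond 2 stroke→J3
bond 3 stroke→J3
bond 4 stroke→Sf1
bond 5 stroke→J1

β2 |J3  (source Se1 imposes e)
β4 |Sf1  (Sf1 fixes flow; stroke at Sf1)
β0 |J1  (1-jn J1 has f-setter on 4)
β5 |J1  (1-jn J1 has f-setter on 4)
β1 |J2  (J2: last free bond brings effort in)
β3 |J3  (common-f at J3 fixed by 1)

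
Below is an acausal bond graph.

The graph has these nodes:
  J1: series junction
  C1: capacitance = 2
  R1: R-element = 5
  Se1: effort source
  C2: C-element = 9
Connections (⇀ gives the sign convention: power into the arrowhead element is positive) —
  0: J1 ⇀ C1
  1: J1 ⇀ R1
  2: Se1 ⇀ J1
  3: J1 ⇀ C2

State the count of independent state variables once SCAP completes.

β2 stroke→J1  (source Se1 imposes e)
β0 stroke→J1  (C1 outputs effort q/C1)
β3 stroke→J1  (C2 outputs effort q/C2)
β1 stroke→R1  (J1: last free bond brings flow in)

2  (C1, C2 all integral)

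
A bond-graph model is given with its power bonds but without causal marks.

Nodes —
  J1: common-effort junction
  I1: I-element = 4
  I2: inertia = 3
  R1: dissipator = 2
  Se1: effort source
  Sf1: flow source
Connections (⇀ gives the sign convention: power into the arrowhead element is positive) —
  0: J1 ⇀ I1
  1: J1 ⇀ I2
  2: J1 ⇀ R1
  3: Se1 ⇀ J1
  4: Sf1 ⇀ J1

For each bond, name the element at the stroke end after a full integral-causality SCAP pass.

#0 |I1
#1 |I2
#2 |R1
#3 |J1
#4 |Sf1

b3 |J1  (Se1: effort source, stroke at far end)
b4 |Sf1  (Sf1 fixes flow; stroke at Sf1)
b0 |I1  (common-e at J1 fixed by 3)
b1 |I2  (0-jn J1 has e-setter on 3)
b2 |R1  (J1: bond 3 brought effort, rest push out)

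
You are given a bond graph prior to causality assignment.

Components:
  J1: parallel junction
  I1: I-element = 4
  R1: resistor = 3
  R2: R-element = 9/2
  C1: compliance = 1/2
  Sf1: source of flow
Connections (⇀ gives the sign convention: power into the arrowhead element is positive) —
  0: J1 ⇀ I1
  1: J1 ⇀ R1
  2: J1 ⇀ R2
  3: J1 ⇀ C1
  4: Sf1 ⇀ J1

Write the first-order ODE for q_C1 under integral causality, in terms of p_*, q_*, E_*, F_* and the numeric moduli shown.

b4 stroke at Sf1  (Sf1 (Sf) sets flow on bond)
b0 stroke at I1  (I1 integral (f out))
b3 stroke at J1  (prefer integral on C1)
b1 stroke at R1  (common-e at J1 fixed by 3)
b2 stroke at R2  (0-jn J1 has e-setter on 3)

dq_C1/dt = F_Sf1 - p_I1/4 - 10*q_C1/9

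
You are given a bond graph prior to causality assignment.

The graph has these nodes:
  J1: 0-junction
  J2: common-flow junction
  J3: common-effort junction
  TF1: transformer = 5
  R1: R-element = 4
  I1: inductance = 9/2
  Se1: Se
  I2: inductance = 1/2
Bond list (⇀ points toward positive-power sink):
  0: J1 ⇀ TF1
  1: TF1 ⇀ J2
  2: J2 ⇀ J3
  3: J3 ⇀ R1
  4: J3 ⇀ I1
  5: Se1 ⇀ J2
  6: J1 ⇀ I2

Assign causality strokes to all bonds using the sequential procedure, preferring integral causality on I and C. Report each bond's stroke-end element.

#0 |J1
#1 |TF1
#2 |J2
#3 |J3
#4 |I1
#5 |J2
#6 |I2

#5 stroke→J2  (Se1 (Se) sets effort on bond)
#4 stroke→I1  (I1 integral (f out))
#6 stroke→I2  (I2 integral (f out))
#0 stroke→J1  (closing 0-jn rule on J1)
#1 stroke→TF1  (TF TF1: opposite of bond 0)
#2 stroke→J2  (1-jn J2 has f-setter on 1)
#3 stroke→J3  (J3: last free bond brings effort in)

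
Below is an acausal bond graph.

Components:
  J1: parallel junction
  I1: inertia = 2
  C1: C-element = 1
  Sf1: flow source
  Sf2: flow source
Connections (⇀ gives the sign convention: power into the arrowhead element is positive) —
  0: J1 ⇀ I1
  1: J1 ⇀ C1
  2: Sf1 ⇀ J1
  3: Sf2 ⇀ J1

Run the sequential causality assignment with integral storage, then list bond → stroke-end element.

#2 stroke→Sf1  (Sf1: flow source, stroke at near end)
#3 stroke→Sf2  (Sf2 fixes flow; stroke at Sf2)
#0 stroke→I1  (prefer integral on I1)
#1 stroke→J1  (closing 0-jn rule on J1)

b0 →I1
b1 →J1
b2 →Sf1
b3 →Sf2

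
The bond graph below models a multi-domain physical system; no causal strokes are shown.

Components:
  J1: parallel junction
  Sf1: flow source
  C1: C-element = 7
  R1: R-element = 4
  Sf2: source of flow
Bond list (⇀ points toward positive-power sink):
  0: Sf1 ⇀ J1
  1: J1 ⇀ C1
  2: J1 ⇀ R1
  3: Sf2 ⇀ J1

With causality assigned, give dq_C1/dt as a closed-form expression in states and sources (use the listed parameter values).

dq_C1/dt = F_Sf1 + F_Sf2 - q_C1/28

bond 0 |Sf1  (Sf1: flow source, stroke at near end)
bond 3 |Sf2  (Sf2 (Sf) sets flow on bond)
bond 1 |J1  (C1: C, integral causality)
bond 2 |R1  (J1 effort already set via bond 1)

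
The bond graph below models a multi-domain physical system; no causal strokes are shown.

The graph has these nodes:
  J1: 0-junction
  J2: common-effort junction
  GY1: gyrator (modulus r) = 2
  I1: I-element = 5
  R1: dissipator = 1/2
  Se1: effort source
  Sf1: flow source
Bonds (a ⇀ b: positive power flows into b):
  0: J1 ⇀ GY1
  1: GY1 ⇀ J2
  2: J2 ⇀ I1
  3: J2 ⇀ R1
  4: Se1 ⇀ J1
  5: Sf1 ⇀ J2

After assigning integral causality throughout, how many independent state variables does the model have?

1  (I1 all integral)

b4 stroke→J1  (source Se1 imposes e)
b5 stroke→Sf1  (Sf1 fixes flow; stroke at Sf1)
b0 stroke→GY1  (0-jn J1 has e-setter on 4)
b1 stroke→GY1  (GY GY1: same side as bond 0)
b2 stroke→I1  (I1: I, integral causality)
b3 stroke→J2  (only one effort-in slot at J2)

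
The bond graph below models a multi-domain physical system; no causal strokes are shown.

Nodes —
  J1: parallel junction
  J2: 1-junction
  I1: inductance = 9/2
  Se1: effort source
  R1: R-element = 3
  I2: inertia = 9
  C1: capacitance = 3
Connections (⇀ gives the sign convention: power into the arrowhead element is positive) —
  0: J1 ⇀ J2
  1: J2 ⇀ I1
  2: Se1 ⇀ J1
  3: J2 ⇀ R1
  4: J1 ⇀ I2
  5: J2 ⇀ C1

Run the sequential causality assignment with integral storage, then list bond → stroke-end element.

#2 |J1  (Se1: effort source, stroke at far end)
#0 |J2  (0-jn J1 has e-setter on 2)
#4 |I2  (common-e at J1 fixed by 2)
#1 |I1  (I1 outputs flow p/I1)
#3 |J2  (J2 flow already set via bond 1)
#5 |J2  (J2 flow already set via bond 1)

β0 |J2
β1 |I1
β2 |J1
β3 |J2
β4 |I2
β5 |J2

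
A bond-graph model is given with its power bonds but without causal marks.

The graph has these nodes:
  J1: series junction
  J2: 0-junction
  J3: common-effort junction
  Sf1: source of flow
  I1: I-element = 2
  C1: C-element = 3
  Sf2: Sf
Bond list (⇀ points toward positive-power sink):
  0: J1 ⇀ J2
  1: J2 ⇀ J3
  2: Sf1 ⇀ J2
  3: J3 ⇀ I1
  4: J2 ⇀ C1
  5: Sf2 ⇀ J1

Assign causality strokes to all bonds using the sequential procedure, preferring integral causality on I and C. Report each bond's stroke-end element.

bond 0 →J1
bond 1 →J3
bond 2 →Sf1
bond 3 →I1
bond 4 →J2
bond 5 →Sf2

#2 |Sf1  (Sf1: flow source, stroke at near end)
#5 |Sf2  (Sf2: flow source, stroke at near end)
#0 |J1  (J1: bond 5 brought flow, rest push out)
#3 |I1  (I1 integral (f out))
#1 |J3  (only one effort-in slot at J3)
#4 |J2  (J2 needs exactly one e-in)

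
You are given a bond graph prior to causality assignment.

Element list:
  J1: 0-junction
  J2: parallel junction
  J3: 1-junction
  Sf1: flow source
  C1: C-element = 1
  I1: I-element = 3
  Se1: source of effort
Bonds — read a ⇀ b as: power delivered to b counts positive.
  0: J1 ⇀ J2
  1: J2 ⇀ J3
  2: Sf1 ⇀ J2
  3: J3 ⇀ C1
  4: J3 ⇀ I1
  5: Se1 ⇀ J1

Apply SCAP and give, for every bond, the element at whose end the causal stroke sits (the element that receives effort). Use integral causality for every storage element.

β2 stroke at Sf1  (Sf1 (Sf) sets flow on bond)
β5 stroke at J1  (Se1 fixes effort; stroke away)
β0 stroke at J2  (J1 effort already set via bond 5)
β1 stroke at J3  (J2: bond 0 brought effort, rest push out)
β3 stroke at J3  (C1 outputs effort q/C1)
β4 stroke at I1  (closing 1-jn rule on J3)

bond 0 stroke at J2
bond 1 stroke at J3
bond 2 stroke at Sf1
bond 3 stroke at J3
bond 4 stroke at I1
bond 5 stroke at J1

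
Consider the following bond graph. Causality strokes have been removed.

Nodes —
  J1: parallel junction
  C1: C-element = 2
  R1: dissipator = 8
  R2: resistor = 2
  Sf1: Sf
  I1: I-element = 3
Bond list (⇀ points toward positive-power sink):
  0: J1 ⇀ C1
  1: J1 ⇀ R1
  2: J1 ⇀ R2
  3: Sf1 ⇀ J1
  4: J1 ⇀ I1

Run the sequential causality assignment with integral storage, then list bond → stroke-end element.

#3 |Sf1  (Sf1 (Sf) sets flow on bond)
#0 |J1  (C1: C, integral causality)
#1 |R1  (common-e at J1 fixed by 0)
#2 |R2  (J1 effort already set via bond 0)
#4 |I1  (0-jn J1 has e-setter on 0)

β0 |J1
β1 |R1
β2 |R2
β3 |Sf1
β4 |I1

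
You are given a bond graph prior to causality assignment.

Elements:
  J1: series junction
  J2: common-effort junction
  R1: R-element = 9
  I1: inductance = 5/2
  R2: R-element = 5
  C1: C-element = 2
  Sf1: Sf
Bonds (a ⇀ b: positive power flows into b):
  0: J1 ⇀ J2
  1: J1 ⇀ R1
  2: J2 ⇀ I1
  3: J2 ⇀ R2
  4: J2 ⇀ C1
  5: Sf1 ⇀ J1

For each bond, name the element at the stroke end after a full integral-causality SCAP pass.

b5 |Sf1  (Sf1 (Sf) sets flow on bond)
b0 |J1  (J1: bond 5 brought flow, rest push out)
b1 |J1  (1-jn J1 has f-setter on 5)
b2 |I1  (I1: I, integral causality)
b4 |J2  (C1: C, integral causality)
b3 |R2  (J2: bond 4 brought effort, rest push out)

β0 →J1
β1 →J1
β2 →I1
β3 →R2
β4 →J2
β5 →Sf1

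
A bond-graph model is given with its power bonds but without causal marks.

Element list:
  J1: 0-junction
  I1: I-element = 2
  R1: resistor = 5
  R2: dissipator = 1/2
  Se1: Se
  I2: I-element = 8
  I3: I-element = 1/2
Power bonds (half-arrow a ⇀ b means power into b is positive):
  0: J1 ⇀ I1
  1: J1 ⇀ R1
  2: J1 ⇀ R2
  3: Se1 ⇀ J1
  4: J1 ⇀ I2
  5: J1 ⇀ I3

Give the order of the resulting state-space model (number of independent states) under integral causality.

3  (I1, I2, I3 all integral)

#3 stroke at J1  (Se1 (Se) sets effort on bond)
#0 stroke at I1  (common-e at J1 fixed by 3)
#1 stroke at R1  (J1: bond 3 brought effort, rest push out)
#2 stroke at R2  (J1: bond 3 brought effort, rest push out)
#4 stroke at I2  (J1: bond 3 brought effort, rest push out)
#5 stroke at I3  (J1: bond 3 brought effort, rest push out)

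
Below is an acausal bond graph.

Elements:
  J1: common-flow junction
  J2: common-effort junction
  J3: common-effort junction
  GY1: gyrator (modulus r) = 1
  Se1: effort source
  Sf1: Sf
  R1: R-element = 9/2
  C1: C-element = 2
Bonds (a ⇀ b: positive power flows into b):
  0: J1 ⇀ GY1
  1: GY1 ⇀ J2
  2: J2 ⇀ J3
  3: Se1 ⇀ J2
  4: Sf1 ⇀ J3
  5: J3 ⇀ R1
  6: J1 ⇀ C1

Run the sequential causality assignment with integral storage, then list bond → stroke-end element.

bond 3 stroke→J2  (Se1 fixes effort; stroke away)
bond 4 stroke→Sf1  (Sf1 (Sf) sets flow on bond)
bond 1 stroke→GY1  (0-jn J2 has e-setter on 3)
bond 2 stroke→J3  (J2: bond 3 brought effort, rest push out)
bond 5 stroke→R1  (J3 effort already set via bond 2)
bond 0 stroke→GY1  (GY1: gyrator matches bond 1)
bond 6 stroke→J1  (J1 flow already set via bond 0)

β0 stroke at GY1
β1 stroke at GY1
β2 stroke at J3
β3 stroke at J2
β4 stroke at Sf1
β5 stroke at R1
β6 stroke at J1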